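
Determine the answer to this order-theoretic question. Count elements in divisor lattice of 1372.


Divisors of 1372: [1, 2, 4, 7, 14, 28, 49, 98, 196, 343, 686, 1372]
Count: 12


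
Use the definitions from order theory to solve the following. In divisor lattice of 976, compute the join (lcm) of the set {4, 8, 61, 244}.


In a divisor lattice, join = lcm (least common multiple).
Compute lcm iteratively: start with first element, then lcm(current, next).
Elements: [4, 8, 61, 244]
lcm(4,8) = 8
lcm(8,61) = 488
lcm(488,244) = 488
Final lcm = 488


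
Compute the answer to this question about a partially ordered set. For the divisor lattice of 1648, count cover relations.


A cover relation a -< b holds when a < b with no c strictly between.
Cover relations:
  1 -< 2
  1 -< 103
  2 -< 4
  2 -< 206
  4 -< 8
  4 -< 412
  8 -< 16
  8 -< 824
  ...5 more
Total: 13


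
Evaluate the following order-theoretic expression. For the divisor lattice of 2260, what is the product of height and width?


Height = length of longest chain minus 1; width = size of largest antichain.
A maximum chain: 1 | 113 | 565 | 1130 | 2260  (height 4).
A maximum antichain: {4, 10, 226, 565}  (width 4).
Product = 4 * 4 = 16


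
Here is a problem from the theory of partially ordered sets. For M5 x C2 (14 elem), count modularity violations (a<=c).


Modular law: if a <= c then a v (b ^ c) = (a v b) ^ c.
Check all triples (a,b,c) with a <= c among 14 elements.
This lattice is modular (diamonds M_m and their chain-products are modular).
Total violating triples: 0


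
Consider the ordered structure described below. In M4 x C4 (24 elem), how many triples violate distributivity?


Distributive law: a ^ (b v c) = (a ^ b) v (a ^ c).
Check all 24^3 = 13824 ordered triples (a,b,c).
  e.g. a=(a1,0), b=(a2,0), c=(a3,0): lhs=(a1,0) != rhs=(0,0)
  e.g. a=(a1,0), b=(a2,0), c=(a3,1): lhs=(a1,0) != rhs=(0,0)
Total violating triples: 1536


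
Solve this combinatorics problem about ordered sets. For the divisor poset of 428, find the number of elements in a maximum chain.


A chain is a totally ordered subset; we count the number of elements in a maximum chain.
Compute, for each element x, the size of the longest chain ending at x:
  1: 1
  2: 2
  107: 2
  4: 3
  214: 3
  428: 4
A maximum chain: 1 < 2 < 4 < 428
Number of elements in the longest chain: 4


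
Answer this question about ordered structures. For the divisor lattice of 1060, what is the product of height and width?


Height = length of longest chain minus 1; width = size of largest antichain.
A maximum chain: 1 | 53 | 265 | 530 | 1060  (height 4).
A maximum antichain: {4, 10, 106, 265}  (width 4).
Product = 4 * 4 = 16


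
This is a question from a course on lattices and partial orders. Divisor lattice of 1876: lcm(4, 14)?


Join=lcm.
gcd(4,14)=2
lcm=28


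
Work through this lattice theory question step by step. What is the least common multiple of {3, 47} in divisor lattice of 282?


In a divisor lattice, join = lcm (least common multiple).
Compute lcm iteratively: start with first element, then lcm(current, next).
Elements: [3, 47]
lcm(3,47) = 141
Final lcm = 141


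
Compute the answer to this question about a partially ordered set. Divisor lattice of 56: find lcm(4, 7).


In a divisor lattice, join = lcm (least common multiple).
gcd(4,7) = 1
lcm(4,7) = 4*7/gcd = 28/1 = 28


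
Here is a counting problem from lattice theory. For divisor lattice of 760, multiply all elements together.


Divisors of 760: [1, 2, 4, 5, 8, 10, 19, 20, 38, 40, 76, 95, 152, 190, 380, 760]
Product = n^(d(n)/2) = 760^(16/2)
Product = 111303478745497600000000


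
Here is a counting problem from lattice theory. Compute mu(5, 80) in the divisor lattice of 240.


In a divisor lattice, mu(a,b) = mu(b/a) where mu is the classical Mobius function.
b/a = 80/5 = 16
Prime factorization of 16: primes [2]
16 is not squarefree, so mu(16) = 0


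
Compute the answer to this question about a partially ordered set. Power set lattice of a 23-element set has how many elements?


Power set = 2^n.
2^23 = 8388608


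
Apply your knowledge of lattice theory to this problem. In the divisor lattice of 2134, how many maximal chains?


A maximal chain goes from the minimum element to a maximal element via cover relations.
Counting all min-to-max paths in the cover graph.
Total maximal chains: 6


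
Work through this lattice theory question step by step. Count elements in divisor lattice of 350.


Divisors of 350: [1, 2, 5, 7, 10, 14, 25, 35, 50, 70, 175, 350]
Count: 12


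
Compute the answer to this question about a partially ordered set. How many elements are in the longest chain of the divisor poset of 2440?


A chain is a totally ordered subset; we count the number of elements in a maximum chain.
Compute, for each element x, the size of the longest chain ending at x:
  1: 1
  2: 2
  5: 2
  61: 2
  4: 3
  8: 4
  ...
A maximum chain: 1 < 2 < 4 < 8 < 40 < 2440
Number of elements in the longest chain: 6


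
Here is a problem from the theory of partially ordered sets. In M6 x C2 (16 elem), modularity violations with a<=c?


Modular law: if a <= c then a v (b ^ c) = (a v b) ^ c.
Check all triples (a,b,c) with a <= c among 16 elements.
This lattice is modular (diamonds M_m and their chain-products are modular).
Total violating triples: 0


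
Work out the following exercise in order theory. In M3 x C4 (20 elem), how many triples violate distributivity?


Distributive law: a ^ (b v c) = (a ^ b) v (a ^ c).
Check all 20^3 = 8000 ordered triples (a,b,c).
  e.g. a=(a1,0), b=(a2,0), c=(a3,0): lhs=(a1,0) != rhs=(0,0)
  e.g. a=(a1,0), b=(a2,0), c=(a3,1): lhs=(a1,0) != rhs=(0,0)
Total violating triples: 384


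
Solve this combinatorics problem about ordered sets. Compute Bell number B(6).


B(n) = number of set partitions of an n-element set.
B(n) satisfies the recurrence: B(n+1) = sum_k C(n,k)*B(k).
B(6) = 203


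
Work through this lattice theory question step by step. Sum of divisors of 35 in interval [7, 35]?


Interval [7,35] in divisors of 35: [7, 35]
Sum = 42


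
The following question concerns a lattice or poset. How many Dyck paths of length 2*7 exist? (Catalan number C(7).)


C(n) = C(2n, n) / (n+1).
C(14, 7) = 3432
C(7) = 3432 / 8 = 429


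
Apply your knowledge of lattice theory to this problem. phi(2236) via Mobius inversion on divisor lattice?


phi(n) = n * prod_{p|n} (1 - 1/p).
Prime divisors of 2236: [2, 13, 43]
phi(2236) = 2236 * (1 - 1/2) * (1 - 1/13) * (1 - 1/43)
phi(2236) = 1008


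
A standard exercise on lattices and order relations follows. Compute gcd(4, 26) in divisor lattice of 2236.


In a divisor lattice, meet = gcd (greatest common divisor).
By Euclidean algorithm or factoring: gcd(4,26) = 2


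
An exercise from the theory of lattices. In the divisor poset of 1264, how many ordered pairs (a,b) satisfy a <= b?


The order relation is {(a,b) : a <= b}, reflexive so it includes (a,a).
Examples: (1,1), (1,1264), (1,158), (1,16), (1,2), ...
Total ordered pairs: 45


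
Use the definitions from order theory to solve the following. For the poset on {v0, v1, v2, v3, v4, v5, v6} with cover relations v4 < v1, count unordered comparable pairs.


A comparable pair {a,b} has a < b or b < a in the order.
Count unordered pairs where one element is strictly below the other.
Examples: {v1,v4}
Total comparable pairs: 1


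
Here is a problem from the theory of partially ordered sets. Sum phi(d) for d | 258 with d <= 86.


Divisors of 258 up to 86: [1, 2, 3, 6, 43, 86]
phi values: [1, 1, 2, 2, 42, 42]
Sum = 90


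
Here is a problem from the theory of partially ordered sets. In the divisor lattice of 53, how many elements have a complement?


An element a is complemented if some b has a meet b = bottom, a join b = top.
a is complemented iff gcd(a, n/a)=1, i.e. a is a unitary divisor of 53.
Complemented elements: 1, 53
Count: 2


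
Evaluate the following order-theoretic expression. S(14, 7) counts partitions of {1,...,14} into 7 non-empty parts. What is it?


S(n,k) = k*S(n-1,k) + S(n-1,k-1).
S(13,7) = 5715424, S(13,6) = 9321312
S(14,7) = 7*5715424 + 9321312 = 40007968 + 9321312
S(14,7) = 49329280


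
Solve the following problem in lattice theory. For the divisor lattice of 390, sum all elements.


sigma(n) = sum of divisors.
Divisors of 390: [1, 2, 3, 5, 6, 10, 13, 15, 26, 30, 39, 65, 78, 130, 195, 390]
Sum = 1008


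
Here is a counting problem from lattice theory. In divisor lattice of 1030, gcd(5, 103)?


Meet=gcd.
gcd(5,103)=1


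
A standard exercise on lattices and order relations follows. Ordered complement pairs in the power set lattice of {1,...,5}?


Complement pair (a,b): a meet b = bottom, a join b = top.
Here: A intersect B = {} and A union B = {1,...,5}.
Pairs found: ({},{1,2,3,4,5}), ({1},{2,3,4,5}), ({2},{1,3,4,5}), ({3},{1,2,4,5}), ... (28 more)
Total ordered pairs: 32


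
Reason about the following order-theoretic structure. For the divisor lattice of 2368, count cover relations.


A cover relation a -< b holds when a < b with no c strictly between.
Cover relations:
  1 -< 2
  1 -< 37
  2 -< 4
  2 -< 74
  4 -< 8
  4 -< 148
  8 -< 16
  8 -< 296
  ...11 more
Total: 19


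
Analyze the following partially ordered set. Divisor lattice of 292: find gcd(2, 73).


In a divisor lattice, meet = gcd (greatest common divisor).
By Euclidean algorithm or factoring: gcd(2,73) = 1


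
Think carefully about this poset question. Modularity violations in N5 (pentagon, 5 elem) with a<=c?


Modular law: if a <= c then a v (b ^ c) = (a v b) ^ c.
Check all triples (a,b,c) with a <= c among 5 elements.
  e.g. a=a, b=c, c=b: lhs=a != rhs=b
Total violating triples: 1


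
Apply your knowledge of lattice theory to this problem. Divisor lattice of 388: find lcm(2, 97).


In a divisor lattice, join = lcm (least common multiple).
gcd(2,97) = 1
lcm(2,97) = 2*97/gcd = 194/1 = 194


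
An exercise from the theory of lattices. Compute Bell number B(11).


B(n) = number of set partitions of an n-element set.
B(n) satisfies the recurrence: B(n+1) = sum_k C(n,k)*B(k).
B(11) = 678570


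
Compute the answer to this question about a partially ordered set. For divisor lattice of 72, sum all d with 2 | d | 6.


Interval [2,6] in divisors of 72: [2, 6]
Sum = 8


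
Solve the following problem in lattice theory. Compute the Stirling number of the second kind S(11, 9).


S(n,k) = k*S(n-1,k) + S(n-1,k-1).
S(10,9) = 45, S(10,8) = 750
S(11,9) = 9*45 + 750 = 405 + 750
S(11,9) = 1155


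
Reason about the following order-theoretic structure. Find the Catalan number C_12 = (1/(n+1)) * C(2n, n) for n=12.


C(n) = C(2n, n) / (n+1).
C(24, 12) = 2704156
C(12) = 2704156 / 13 = 208012


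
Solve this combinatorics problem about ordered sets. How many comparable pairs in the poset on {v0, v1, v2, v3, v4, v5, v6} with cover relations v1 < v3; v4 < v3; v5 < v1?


A comparable pair {a,b} has a < b or b < a in the order.
Count unordered pairs where one element is strictly below the other.
Examples: {v1,v3}, {v1,v5}, {v3,v4}, {v3,v5}
Total comparable pairs: 4


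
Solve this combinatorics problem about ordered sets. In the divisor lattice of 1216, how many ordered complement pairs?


Complement pair (a,b): a meet b = bottom, a join b = top.
Here: gcd(a,b)=1 and lcm(a,b)=1216, i.e. a*b=1216 with a,b coprime.
Pairs found: (1,1216), (19,64), (64,19), (1216,1)
Total ordered pairs: 4


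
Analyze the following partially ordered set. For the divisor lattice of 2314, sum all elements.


sigma(n) = sum of divisors.
Divisors of 2314: [1, 2, 13, 26, 89, 178, 1157, 2314]
Sum = 3780


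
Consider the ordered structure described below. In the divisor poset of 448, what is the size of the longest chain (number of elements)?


A chain is a totally ordered subset; we count the number of elements in a maximum chain.
Compute, for each element x, the size of the longest chain ending at x:
  1: 1
  2: 2
  7: 2
  4: 3
  8: 4
  14: 3
  ...
A maximum chain: 1 < 2 < 4 < 8 < 16 < 32 < 64 < 448
Number of elements in the longest chain: 8


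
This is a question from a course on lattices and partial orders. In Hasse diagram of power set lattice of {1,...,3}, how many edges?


A cover relation a -< b holds when a < b with no c strictly between.
Cover relations:
  {} -< {1}
  {} -< {2}
  {} -< {3}
  {1} -< {1,2}
  {1} -< {1,3}
  {2} -< {1,2}
  {2} -< {2,3}
  {3} -< {1,3}
  ...4 more
Total: 12


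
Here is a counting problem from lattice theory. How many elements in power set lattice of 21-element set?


Power set = 2^n.
2^21 = 2097152


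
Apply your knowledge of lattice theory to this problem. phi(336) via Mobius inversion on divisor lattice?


phi(n) = n * prod_{p|n} (1 - 1/p).
Prime divisors of 336: [2, 3, 7]
phi(336) = 336 * (1 - 1/2) * (1 - 1/3) * (1 - 1/7)
phi(336) = 96


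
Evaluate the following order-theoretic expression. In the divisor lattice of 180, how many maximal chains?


A maximal chain goes from the minimum element to a maximal element via cover relations.
Counting all min-to-max paths in the cover graph.
Total maximal chains: 30


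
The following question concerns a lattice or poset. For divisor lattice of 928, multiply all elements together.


Divisors of 928: [1, 2, 4, 8, 16, 29, 32, 58, 116, 232, 464, 928]
Product = n^(d(n)/2) = 928^(12/2)
Product = 638686677648277504


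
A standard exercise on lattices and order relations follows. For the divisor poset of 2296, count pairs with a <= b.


The order relation is {(a,b) : a <= b}, reflexive so it includes (a,a).
Examples: (1,1), (1,1148), (1,14), (1,164), (1,2), ...
Total ordered pairs: 90


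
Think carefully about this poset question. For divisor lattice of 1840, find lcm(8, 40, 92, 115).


In a divisor lattice, join = lcm (least common multiple).
Compute lcm iteratively: start with first element, then lcm(current, next).
Elements: [8, 40, 92, 115]
lcm(8,40) = 40
lcm(40,92) = 920
lcm(920,115) = 920
Final lcm = 920


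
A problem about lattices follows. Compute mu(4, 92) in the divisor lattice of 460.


In a divisor lattice, mu(a,b) = mu(b/a) where mu is the classical Mobius function.
b/a = 92/4 = 23
Prime factorization of 23: primes [23]
23 is squarefree with 1 prime factor(s), so mu(23) = (-1)^1 = -1


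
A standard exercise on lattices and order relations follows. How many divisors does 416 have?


Divisors of 416: [1, 2, 4, 8, 13, 16, 26, 32, 52, 104, 208, 416]
Count: 12


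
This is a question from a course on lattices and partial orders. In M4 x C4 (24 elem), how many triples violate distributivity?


Distributive law: a ^ (b v c) = (a ^ b) v (a ^ c).
Check all 24^3 = 13824 ordered triples (a,b,c).
  e.g. a=(a1,0), b=(a2,0), c=(a3,0): lhs=(a1,0) != rhs=(0,0)
  e.g. a=(a1,0), b=(a2,0), c=(a3,1): lhs=(a1,0) != rhs=(0,0)
Total violating triples: 1536


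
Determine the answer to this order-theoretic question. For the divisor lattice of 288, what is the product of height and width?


Height = length of longest chain minus 1; width = size of largest antichain.
A maximum chain: 1 | 3 | 9 | 18 | 36 | 72 | 144 | 288  (height 7).
A maximum antichain: {4, 6, 9}  (width 3).
Product = 7 * 3 = 21


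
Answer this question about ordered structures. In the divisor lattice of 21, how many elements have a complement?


An element a is complemented if some b has a meet b = bottom, a join b = top.
a is complemented iff gcd(a, n/a)=1, i.e. a is a unitary divisor of 21.
Complemented elements: 1, 3, 7, 21
Count: 4


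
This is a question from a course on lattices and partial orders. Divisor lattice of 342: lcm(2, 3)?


Join=lcm.
gcd(2,3)=1
lcm=6


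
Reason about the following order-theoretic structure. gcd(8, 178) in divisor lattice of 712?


Meet=gcd.
gcd(8,178)=2


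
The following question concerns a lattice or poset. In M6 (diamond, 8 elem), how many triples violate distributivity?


Distributive law: a ^ (b v c) = (a ^ b) v (a ^ c).
Check all 8^3 = 512 ordered triples (a,b,c).
  e.g. a=a1, b=a2, c=a3: lhs=a1 != rhs=0
  e.g. a=a1, b=a2, c=a4: lhs=a1 != rhs=0
Total violating triples: 120


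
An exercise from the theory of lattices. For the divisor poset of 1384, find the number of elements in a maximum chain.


A chain is a totally ordered subset; we count the number of elements in a maximum chain.
Compute, for each element x, the size of the longest chain ending at x:
  1: 1
  2: 2
  173: 2
  4: 3
  8: 4
  346: 3
  ...
A maximum chain: 1 < 2 < 4 < 8 < 1384
Number of elements in the longest chain: 5


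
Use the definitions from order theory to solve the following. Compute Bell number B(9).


B(n) = number of set partitions of an n-element set.
B(n) satisfies the recurrence: B(n+1) = sum_k C(n,k)*B(k).
B(9) = 21147


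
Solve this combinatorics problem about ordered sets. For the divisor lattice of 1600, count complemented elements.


An element a is complemented if some b has a meet b = bottom, a join b = top.
a is complemented iff gcd(a, n/a)=1, i.e. a is a unitary divisor of 1600.
Complemented elements: 1, 25, 64, 1600
Count: 4


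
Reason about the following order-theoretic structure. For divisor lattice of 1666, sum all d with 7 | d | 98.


Interval [7,98] in divisors of 1666: [7, 14, 49, 98]
Sum = 168


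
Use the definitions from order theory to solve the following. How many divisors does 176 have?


Divisors of 176: [1, 2, 4, 8, 11, 16, 22, 44, 88, 176]
Count: 10


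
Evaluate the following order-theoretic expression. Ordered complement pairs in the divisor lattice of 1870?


Complement pair (a,b): a meet b = bottom, a join b = top.
Here: gcd(a,b)=1 and lcm(a,b)=1870, i.e. a*b=1870 with a,b coprime.
Pairs found: (1,1870), (2,935), (5,374), (10,187), ... (12 more)
Total ordered pairs: 16


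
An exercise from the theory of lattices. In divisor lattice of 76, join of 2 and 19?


In a divisor lattice, join = lcm (least common multiple).
gcd(2,19) = 1
lcm(2,19) = 2*19/gcd = 38/1 = 38


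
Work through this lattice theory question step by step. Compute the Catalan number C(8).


C(n) = C(2n, n) / (n+1).
C(16, 8) = 12870
C(8) = 12870 / 9 = 1430


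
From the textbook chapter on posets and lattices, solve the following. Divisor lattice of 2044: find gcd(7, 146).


In a divisor lattice, meet = gcd (greatest common divisor).
By Euclidean algorithm or factoring: gcd(7,146) = 1


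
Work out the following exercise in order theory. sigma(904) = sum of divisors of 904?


sigma(n) = sum of divisors.
Divisors of 904: [1, 2, 4, 8, 113, 226, 452, 904]
Sum = 1710


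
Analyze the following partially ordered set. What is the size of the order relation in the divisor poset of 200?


The order relation is {(a,b) : a <= b}, reflexive so it includes (a,a).
Examples: (1,1), (1,10), (1,100), (1,2), (1,20), ...
Total ordered pairs: 60


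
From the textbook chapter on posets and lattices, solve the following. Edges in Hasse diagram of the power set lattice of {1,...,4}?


A cover relation a -< b holds when a < b with no c strictly between.
Cover relations:
  {} -< {1}
  {} -< {2}
  {} -< {3}
  {} -< {4}
  {1} -< {1,2}
  {1} -< {1,3}
  {1} -< {1,4}
  {2} -< {1,2}
  ...24 more
Total: 32


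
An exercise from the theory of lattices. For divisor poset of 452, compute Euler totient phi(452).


phi(n) = n * prod_{p|n} (1 - 1/p).
Prime divisors of 452: [2, 113]
phi(452) = 452 * (1 - 1/2) * (1 - 1/113)
phi(452) = 224


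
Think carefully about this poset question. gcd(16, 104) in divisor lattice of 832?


Meet=gcd.
gcd(16,104)=8


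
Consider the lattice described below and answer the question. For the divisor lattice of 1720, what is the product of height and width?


Height = length of longest chain minus 1; width = size of largest antichain.
A maximum chain: 1 | 43 | 215 | 430 | 860 | 1720  (height 5).
A maximum antichain: {4, 10, 86, 215}  (width 4).
Product = 5 * 4 = 20


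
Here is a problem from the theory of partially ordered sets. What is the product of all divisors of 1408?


Divisors of 1408: [1, 2, 4, 8, 11, 16, 22, 32, 44, 64, 88, 128, 176, 352, 704, 1408]
Product = n^(d(n)/2) = 1408^(16/2)
Product = 15446185225522503919599616


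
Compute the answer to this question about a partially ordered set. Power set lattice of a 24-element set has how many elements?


Power set = 2^n.
2^24 = 16777216


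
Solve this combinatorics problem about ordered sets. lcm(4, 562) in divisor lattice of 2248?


Join=lcm.
gcd(4,562)=2
lcm=1124


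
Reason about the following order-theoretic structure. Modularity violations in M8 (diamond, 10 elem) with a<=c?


Modular law: if a <= c then a v (b ^ c) = (a v b) ^ c.
Check all triples (a,b,c) with a <= c among 10 elements.
This lattice is modular (diamonds M_m and their chain-products are modular).
Total violating triples: 0


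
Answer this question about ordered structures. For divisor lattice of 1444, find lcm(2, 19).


In a divisor lattice, join = lcm (least common multiple).
Compute lcm iteratively: start with first element, then lcm(current, next).
Elements: [2, 19]
lcm(2,19) = 38
Final lcm = 38


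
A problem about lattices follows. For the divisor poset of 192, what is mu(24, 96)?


In a divisor lattice, mu(a,b) = mu(b/a) where mu is the classical Mobius function.
b/a = 96/24 = 4
Prime factorization of 4: primes [2]
4 is not squarefree, so mu(4) = 0


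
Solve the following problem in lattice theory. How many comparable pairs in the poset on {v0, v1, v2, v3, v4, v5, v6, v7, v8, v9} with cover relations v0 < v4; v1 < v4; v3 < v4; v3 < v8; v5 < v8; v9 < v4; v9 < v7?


A comparable pair {a,b} has a < b or b < a in the order.
Count unordered pairs where one element is strictly below the other.
Examples: {v0,v4}, {v1,v4}, {v3,v4}, {v3,v8}, ...
Total comparable pairs: 7


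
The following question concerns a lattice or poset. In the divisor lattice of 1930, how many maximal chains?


A maximal chain goes from the minimum element to a maximal element via cover relations.
Counting all min-to-max paths in the cover graph.
Total maximal chains: 6


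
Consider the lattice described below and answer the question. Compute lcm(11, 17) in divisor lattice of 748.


In a divisor lattice, join = lcm (least common multiple).
gcd(11,17) = 1
lcm(11,17) = 11*17/gcd = 187/1 = 187


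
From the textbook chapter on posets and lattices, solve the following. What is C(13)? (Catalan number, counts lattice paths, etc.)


C(n) = C(2n, n) / (n+1).
C(26, 13) = 10400600
C(13) = 10400600 / 14 = 742900


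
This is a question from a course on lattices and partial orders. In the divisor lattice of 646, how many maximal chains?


A maximal chain goes from the minimum element to a maximal element via cover relations.
Counting all min-to-max paths in the cover graph.
Total maximal chains: 6


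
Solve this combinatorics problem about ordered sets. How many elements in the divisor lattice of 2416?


Divisors of 2416: [1, 2, 4, 8, 16, 151, 302, 604, 1208, 2416]
Count: 10


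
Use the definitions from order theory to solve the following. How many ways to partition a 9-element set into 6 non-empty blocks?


S(n,k) = k*S(n-1,k) + S(n-1,k-1).
S(8,6) = 266, S(8,5) = 1050
S(9,6) = 6*266 + 1050 = 1596 + 1050
S(9,6) = 2646


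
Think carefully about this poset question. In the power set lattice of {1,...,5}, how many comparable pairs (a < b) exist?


A comparable pair {a,b} has a < b or b < a in the order.
Count unordered pairs where one element is strictly below the other.
Examples: {{},{1}}, {{},{2}}, {{},{3}}, {{},{4}}, ...
Total comparable pairs: 211


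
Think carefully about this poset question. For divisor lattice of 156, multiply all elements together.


Divisors of 156: [1, 2, 3, 4, 6, 12, 13, 26, 39, 52, 78, 156]
Product = n^(d(n)/2) = 156^(12/2)
Product = 14412774445056


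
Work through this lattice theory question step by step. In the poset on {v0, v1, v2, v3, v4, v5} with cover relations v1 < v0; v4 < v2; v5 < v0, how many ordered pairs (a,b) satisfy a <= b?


The order relation is {(a,b) : a <= b}, reflexive so it includes (a,a).
Examples: (v0,v0), (v1,v0), (v1,v1), (v2,v2), (v3,v3), ...
Total ordered pairs: 9


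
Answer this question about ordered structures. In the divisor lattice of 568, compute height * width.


Height = length of longest chain minus 1; width = size of largest antichain.
A maximum chain: 1 | 71 | 142 | 284 | 568  (height 4).
A maximum antichain: {2, 71}  (width 2).
Product = 4 * 2 = 8


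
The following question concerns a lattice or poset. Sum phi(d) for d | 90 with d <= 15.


Divisors of 90 up to 15: [1, 2, 3, 5, 6, 9, 10, 15]
phi values: [1, 1, 2, 4, 2, 6, 4, 8]
Sum = 28


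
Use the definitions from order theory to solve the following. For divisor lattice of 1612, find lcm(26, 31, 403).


In a divisor lattice, join = lcm (least common multiple).
Compute lcm iteratively: start with first element, then lcm(current, next).
Elements: [26, 31, 403]
lcm(26,31) = 806
lcm(806,403) = 806
Final lcm = 806


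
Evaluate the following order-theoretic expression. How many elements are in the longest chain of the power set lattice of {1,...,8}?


A chain is a totally ordered subset; we count the number of elements in a maximum chain.
Compute, for each element x, the size of the longest chain ending at x:
  {}: 1
  {1}: 2
  {2}: 2
  {3}: 2
  {4}: 2
  {5}: 2
  ...
A maximum chain: {} < {1} < {1,2} < {1,2,3} < {1,2,3,4} < {1,2,3,4,5} < {1,2,3,4,5,6} < {1,2,3,4,5,6,7} < {1,2,3,4,5,6,7,8}
Number of elements in the longest chain: 9


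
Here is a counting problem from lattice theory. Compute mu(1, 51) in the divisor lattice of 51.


In a divisor lattice, mu(a,b) = mu(b/a) where mu is the classical Mobius function.
b/a = 51/1 = 51
Prime factorization of 51: primes [3, 17]
51 is squarefree with 2 prime factor(s), so mu(51) = (-1)^2 = 1


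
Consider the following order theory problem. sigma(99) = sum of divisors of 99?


sigma(n) = sum of divisors.
Divisors of 99: [1, 3, 9, 11, 33, 99]
Sum = 156


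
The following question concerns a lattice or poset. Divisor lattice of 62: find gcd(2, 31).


In a divisor lattice, meet = gcd (greatest common divisor).
By Euclidean algorithm or factoring: gcd(2,31) = 1


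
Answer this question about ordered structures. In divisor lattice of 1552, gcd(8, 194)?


Meet=gcd.
gcd(8,194)=2


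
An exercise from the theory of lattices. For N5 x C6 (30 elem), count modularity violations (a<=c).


Modular law: if a <= c then a v (b ^ c) = (a v b) ^ c.
Check all triples (a,b,c) with a <= c among 30 elements.
  e.g. a=(a,0), b=(c,0), c=(b,0): lhs=(a,0) != rhs=(b,0)
  e.g. a=(a,0), b=(c,1), c=(b,0): lhs=(a,0) != rhs=(b,0)
Total violating triples: 126


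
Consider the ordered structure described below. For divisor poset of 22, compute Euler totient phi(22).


phi(n) = n * prod_{p|n} (1 - 1/p).
Prime divisors of 22: [2, 11]
phi(22) = 22 * (1 - 1/2) * (1 - 1/11)
phi(22) = 10


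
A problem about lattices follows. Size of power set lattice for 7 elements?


Power set = 2^n.
2^7 = 128


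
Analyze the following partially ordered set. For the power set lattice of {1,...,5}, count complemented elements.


An element a is complemented if some b has a meet b = bottom, a join b = top.
every subset A has complement S\A, so all elements are complemented.
Complemented elements: {}, {1}, {2}, {3}, {4}, {5}, ... (26 more)
Count: 32


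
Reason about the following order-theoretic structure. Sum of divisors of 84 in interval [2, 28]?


Interval [2,28] in divisors of 84: [2, 4, 14, 28]
Sum = 48


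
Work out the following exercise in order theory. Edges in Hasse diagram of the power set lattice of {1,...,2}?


A cover relation a -< b holds when a < b with no c strictly between.
Cover relations:
  {} -< {1}
  {} -< {2}
  {1} -< {1,2}
  {2} -< {1,2}
Total: 4


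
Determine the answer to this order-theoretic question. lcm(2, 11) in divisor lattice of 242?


Join=lcm.
gcd(2,11)=1
lcm=22


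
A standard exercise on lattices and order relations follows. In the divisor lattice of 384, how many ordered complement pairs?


Complement pair (a,b): a meet b = bottom, a join b = top.
Here: gcd(a,b)=1 and lcm(a,b)=384, i.e. a*b=384 with a,b coprime.
Pairs found: (1,384), (3,128), (128,3), (384,1)
Total ordered pairs: 4


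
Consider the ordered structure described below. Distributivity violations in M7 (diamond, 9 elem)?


Distributive law: a ^ (b v c) = (a ^ b) v (a ^ c).
Check all 9^3 = 729 ordered triples (a,b,c).
  e.g. a=a1, b=a2, c=a3: lhs=a1 != rhs=0
  e.g. a=a1, b=a2, c=a4: lhs=a1 != rhs=0
Total violating triples: 210


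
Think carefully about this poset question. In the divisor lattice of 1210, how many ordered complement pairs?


Complement pair (a,b): a meet b = bottom, a join b = top.
Here: gcd(a,b)=1 and lcm(a,b)=1210, i.e. a*b=1210 with a,b coprime.
Pairs found: (1,1210), (2,605), (5,242), (10,121), ... (4 more)
Total ordered pairs: 8


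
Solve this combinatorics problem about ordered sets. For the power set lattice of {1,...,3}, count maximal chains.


A maximal chain goes from the minimum element to a maximal element via cover relations.
Counting all min-to-max paths in the cover graph.
Total maximal chains: 6


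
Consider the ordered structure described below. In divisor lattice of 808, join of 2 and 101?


In a divisor lattice, join = lcm (least common multiple).
gcd(2,101) = 1
lcm(2,101) = 2*101/gcd = 202/1 = 202


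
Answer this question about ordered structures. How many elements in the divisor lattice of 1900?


Divisors of 1900: [1, 2, 4, 5, 10, 19, 20, 25, 38, 50, 76, 95, 100, 190, 380, 475, 950, 1900]
Count: 18


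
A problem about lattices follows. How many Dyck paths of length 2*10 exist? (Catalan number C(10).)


C(n) = C(2n, n) / (n+1).
C(20, 10) = 184756
C(10) = 184756 / 11 = 16796


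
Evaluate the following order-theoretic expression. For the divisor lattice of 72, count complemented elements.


An element a is complemented if some b has a meet b = bottom, a join b = top.
a is complemented iff gcd(a, n/a)=1, i.e. a is a unitary divisor of 72.
Complemented elements: 1, 8, 9, 72
Count: 4


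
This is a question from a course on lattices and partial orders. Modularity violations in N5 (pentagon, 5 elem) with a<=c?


Modular law: if a <= c then a v (b ^ c) = (a v b) ^ c.
Check all triples (a,b,c) with a <= c among 5 elements.
  e.g. a=a, b=c, c=b: lhs=a != rhs=b
Total violating triples: 1


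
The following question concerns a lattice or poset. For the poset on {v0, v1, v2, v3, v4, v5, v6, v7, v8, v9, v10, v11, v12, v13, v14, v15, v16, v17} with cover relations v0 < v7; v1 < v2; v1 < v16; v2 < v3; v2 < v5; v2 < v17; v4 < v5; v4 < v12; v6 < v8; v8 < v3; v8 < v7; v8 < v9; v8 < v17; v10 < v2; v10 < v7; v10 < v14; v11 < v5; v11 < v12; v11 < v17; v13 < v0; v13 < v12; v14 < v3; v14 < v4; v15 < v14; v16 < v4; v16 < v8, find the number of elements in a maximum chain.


A chain is a totally ordered subset; we count the number of elements in a maximum chain.
Compute, for each element x, the size of the longest chain ending at x:
  v1: 1
  v6: 1
  v10: 1
  v11: 1
  v13: 1
  v15: 1
  ...
A maximum chain: v1 < v16 < v8 < v3
Number of elements in the longest chain: 4


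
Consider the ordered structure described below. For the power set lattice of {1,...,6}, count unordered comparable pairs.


A comparable pair {a,b} has a < b or b < a in the order.
Count unordered pairs where one element is strictly below the other.
Examples: {{},{1}}, {{},{2}}, {{},{3}}, {{},{4}}, ...
Total comparable pairs: 665


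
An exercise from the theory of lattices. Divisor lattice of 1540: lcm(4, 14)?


Join=lcm.
gcd(4,14)=2
lcm=28


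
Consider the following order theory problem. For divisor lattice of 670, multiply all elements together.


Divisors of 670: [1, 2, 5, 10, 67, 134, 335, 670]
Product = n^(d(n)/2) = 670^(8/2)
Product = 201511210000


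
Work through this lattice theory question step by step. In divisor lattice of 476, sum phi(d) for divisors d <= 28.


Divisors of 476 up to 28: [1, 2, 4, 7, 14, 17, 28]
phi values: [1, 1, 2, 6, 6, 16, 12]
Sum = 44


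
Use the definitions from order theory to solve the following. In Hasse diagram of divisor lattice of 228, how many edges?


A cover relation a -< b holds when a < b with no c strictly between.
Cover relations:
  1 -< 2
  1 -< 3
  1 -< 19
  2 -< 4
  2 -< 6
  2 -< 38
  3 -< 6
  3 -< 57
  ...12 more
Total: 20


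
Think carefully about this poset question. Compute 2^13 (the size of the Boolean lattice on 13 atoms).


Power set = 2^n.
2^13 = 8192


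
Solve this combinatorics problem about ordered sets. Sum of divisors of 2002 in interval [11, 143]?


Interval [11,143] in divisors of 2002: [11, 143]
Sum = 154


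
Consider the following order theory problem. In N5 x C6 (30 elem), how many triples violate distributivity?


Distributive law: a ^ (b v c) = (a ^ b) v (a ^ c).
Check all 30^3 = 27000 ordered triples (a,b,c).
  e.g. a=(b,0), b=(a,0), c=(c,0): lhs=(b,0) != rhs=(a,0)
  e.g. a=(b,0), b=(a,0), c=(c,1): lhs=(b,0) != rhs=(a,0)
Total violating triples: 432


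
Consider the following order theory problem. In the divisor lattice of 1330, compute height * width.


Height = length of longest chain minus 1; width = size of largest antichain.
A maximum chain: 1 | 19 | 133 | 665 | 1330  (height 4).
A maximum antichain: {10, 14, 35, 38, 95, 133}  (width 6).
Product = 4 * 6 = 24


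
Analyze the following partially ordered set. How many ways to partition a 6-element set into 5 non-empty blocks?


S(n,k) = k*S(n-1,k) + S(n-1,k-1).
S(5,5) = 1, S(5,4) = 10
S(6,5) = 5*1 + 10 = 5 + 10
S(6,5) = 15


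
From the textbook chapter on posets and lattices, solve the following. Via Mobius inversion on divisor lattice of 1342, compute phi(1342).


phi(n) = n * prod_{p|n} (1 - 1/p).
Prime divisors of 1342: [2, 11, 61]
phi(1342) = 1342 * (1 - 1/2) * (1 - 1/11) * (1 - 1/61)
phi(1342) = 600


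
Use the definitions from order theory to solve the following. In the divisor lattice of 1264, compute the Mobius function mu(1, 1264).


In a divisor lattice, mu(a,b) = mu(b/a) where mu is the classical Mobius function.
b/a = 1264/1 = 1264
Prime factorization of 1264: primes [2, 79]
1264 is not squarefree, so mu(1264) = 0


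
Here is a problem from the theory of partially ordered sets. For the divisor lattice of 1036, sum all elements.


sigma(n) = sum of divisors.
Divisors of 1036: [1, 2, 4, 7, 14, 28, 37, 74, 148, 259, 518, 1036]
Sum = 2128


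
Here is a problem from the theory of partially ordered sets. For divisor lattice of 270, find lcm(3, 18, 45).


In a divisor lattice, join = lcm (least common multiple).
Compute lcm iteratively: start with first element, then lcm(current, next).
Elements: [3, 18, 45]
lcm(3,18) = 18
lcm(18,45) = 90
Final lcm = 90


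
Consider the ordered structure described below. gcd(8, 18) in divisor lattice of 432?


Meet=gcd.
gcd(8,18)=2


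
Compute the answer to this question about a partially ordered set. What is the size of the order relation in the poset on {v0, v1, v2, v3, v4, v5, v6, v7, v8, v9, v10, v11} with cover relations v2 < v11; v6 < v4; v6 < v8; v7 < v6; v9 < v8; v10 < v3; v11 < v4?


The order relation is {(a,b) : a <= b}, reflexive so it includes (a,a).
Examples: (v0,v0), (v1,v1), (v10,v10), (v10,v3), (v11,v11), ...
Total ordered pairs: 22


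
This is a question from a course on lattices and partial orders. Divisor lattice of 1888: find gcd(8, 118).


In a divisor lattice, meet = gcd (greatest common divisor).
By Euclidean algorithm or factoring: gcd(8,118) = 2


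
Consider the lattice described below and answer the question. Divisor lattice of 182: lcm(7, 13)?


Join=lcm.
gcd(7,13)=1
lcm=91


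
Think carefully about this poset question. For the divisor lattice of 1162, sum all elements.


sigma(n) = sum of divisors.
Divisors of 1162: [1, 2, 7, 14, 83, 166, 581, 1162]
Sum = 2016


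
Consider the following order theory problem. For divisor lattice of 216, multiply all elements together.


Divisors of 216: [1, 2, 3, 4, 6, 8, 9, 12, 18, 24, 27, 36, 54, 72, 108, 216]
Product = n^(d(n)/2) = 216^(16/2)
Product = 4738381338321616896


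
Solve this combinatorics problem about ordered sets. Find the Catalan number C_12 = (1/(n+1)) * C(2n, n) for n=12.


C(n) = C(2n, n) / (n+1).
C(24, 12) = 2704156
C(12) = 2704156 / 13 = 208012


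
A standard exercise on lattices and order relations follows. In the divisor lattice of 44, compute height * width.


Height = length of longest chain minus 1; width = size of largest antichain.
A maximum chain: 1 | 11 | 22 | 44  (height 3).
A maximum antichain: {2, 11}  (width 2).
Product = 3 * 2 = 6


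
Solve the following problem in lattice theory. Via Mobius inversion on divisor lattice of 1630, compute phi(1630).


phi(n) = n * prod_{p|n} (1 - 1/p).
Prime divisors of 1630: [2, 5, 163]
phi(1630) = 1630 * (1 - 1/2) * (1 - 1/5) * (1 - 1/163)
phi(1630) = 648


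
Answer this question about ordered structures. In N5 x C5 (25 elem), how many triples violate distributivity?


Distributive law: a ^ (b v c) = (a ^ b) v (a ^ c).
Check all 25^3 = 15625 ordered triples (a,b,c).
  e.g. a=(b,0), b=(a,0), c=(c,0): lhs=(b,0) != rhs=(a,0)
  e.g. a=(b,0), b=(a,0), c=(c,1): lhs=(b,0) != rhs=(a,0)
Total violating triples: 250


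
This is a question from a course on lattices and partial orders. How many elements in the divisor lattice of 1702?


Divisors of 1702: [1, 2, 23, 37, 46, 74, 851, 1702]
Count: 8


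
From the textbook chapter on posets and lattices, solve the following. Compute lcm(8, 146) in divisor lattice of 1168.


In a divisor lattice, join = lcm (least common multiple).
gcd(8,146) = 2
lcm(8,146) = 8*146/gcd = 1168/2 = 584


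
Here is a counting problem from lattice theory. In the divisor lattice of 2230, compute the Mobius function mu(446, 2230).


In a divisor lattice, mu(a,b) = mu(b/a) where mu is the classical Mobius function.
b/a = 2230/446 = 5
Prime factorization of 5: primes [5]
5 is squarefree with 1 prime factor(s), so mu(5) = (-1)^1 = -1


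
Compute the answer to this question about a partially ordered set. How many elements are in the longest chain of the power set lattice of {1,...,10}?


A chain is a totally ordered subset; we count the number of elements in a maximum chain.
Compute, for each element x, the size of the longest chain ending at x:
  {}: 1
  {1}: 2
  {2}: 2
  {3}: 2
  {4}: 2
  {5}: 2
  ...
A maximum chain: {} < {1} < {1,2} < {1,2,3} < {1,2,3,4} < {1,2,3,4,5} < {1,2,3,4,5,6} < {1,2,3,4,5,6,7} < {1,2,3,4,5,6,7,8} < {1,2,3,4,5,6,7,8,9} < {1,2,3,4,5,6,7,8,9,10}
Number of elements in the longest chain: 11


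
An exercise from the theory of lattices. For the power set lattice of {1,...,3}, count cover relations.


A cover relation a -< b holds when a < b with no c strictly between.
Cover relations:
  {} -< {1}
  {} -< {2}
  {} -< {3}
  {1} -< {1,2}
  {1} -< {1,3}
  {2} -< {1,2}
  {2} -< {2,3}
  {3} -< {1,3}
  ...4 more
Total: 12


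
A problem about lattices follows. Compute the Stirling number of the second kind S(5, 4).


S(n,k) = k*S(n-1,k) + S(n-1,k-1).
S(4,4) = 1, S(4,3) = 6
S(5,4) = 4*1 + 6 = 4 + 6
S(5,4) = 10


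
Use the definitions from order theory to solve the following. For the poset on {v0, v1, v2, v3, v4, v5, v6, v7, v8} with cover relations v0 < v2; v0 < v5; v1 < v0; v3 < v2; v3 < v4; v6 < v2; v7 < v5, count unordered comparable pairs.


A comparable pair {a,b} has a < b or b < a in the order.
Count unordered pairs where one element is strictly below the other.
Examples: {v0,v1}, {v0,v2}, {v0,v5}, {v1,v2}, ...
Total comparable pairs: 9
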